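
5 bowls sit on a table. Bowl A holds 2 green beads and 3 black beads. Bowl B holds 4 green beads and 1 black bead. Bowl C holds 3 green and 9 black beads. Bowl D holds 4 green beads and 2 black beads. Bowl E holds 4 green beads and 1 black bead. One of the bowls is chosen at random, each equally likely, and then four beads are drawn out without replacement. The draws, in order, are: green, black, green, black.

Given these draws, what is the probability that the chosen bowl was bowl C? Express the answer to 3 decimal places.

0.179

For each hypothesis, P(data | H) works out to: P(data | bowl A) = (2/5)(3/4)(1/3)(2/2) = 0.1; P(data | bowl B) = (4/5)(1/4)(3/3)(0/2) = 0; P(data | bowl C) = (3/12)(9/11)(2/10)(8/9) = 0.036364; P(data | bowl D) = (4/6)(2/5)(3/4)(1/3) = 0.066667; P(data | bowl E) = (4/5)(1/4)(3/3)(0/2) = 0.
Weighting by the prior gives 1/5 · 0.1 = 0.02, 1/5 · 0 = 0, 1/5 · 0.036364 = 0.0072727, 1/5 · 0.066667 = 0.013333, 1/5 · 0 = 0; with total 0.040606.
Therefore the posterior P(bowl C | data) = (0.0072727) / (0.040606) = 0.1791.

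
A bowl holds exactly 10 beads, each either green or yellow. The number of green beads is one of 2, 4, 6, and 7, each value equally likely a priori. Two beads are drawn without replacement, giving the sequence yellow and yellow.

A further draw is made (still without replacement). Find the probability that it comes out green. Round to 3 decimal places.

For each hypothesis, P(data | H) works out to: P(data | r = 2) = (8/10)(7/9) = 28/45; P(data | r = 4) = (6/10)(5/9) = 1/3; P(data | r = 6) = (4/10)(3/9) = 2/15; P(data | r = 7) = (3/10)(2/9) = 1/15.
Multiplying each by its prior: 1/4 · 28/45 = 7/45, 1/4 · 1/3 = 1/12, 1/4 · 2/15 = 1/30, 1/4 · 1/15 = 1/60; these sum to 13/45.
Normalising, the posterior is P(r = 2 | data) = 7/13, P(r = 4 | data) = 15/52, P(r = 6 | data) = 3/26, P(r = 7 | data) = 3/52.
So P(green next | data) = Σ P(green next | H) P(H | data) = (1/4)(7/13) + (1/2)(15/52) + (3/4)(3/26) + (7/8)(3/52) = 173/416.

0.416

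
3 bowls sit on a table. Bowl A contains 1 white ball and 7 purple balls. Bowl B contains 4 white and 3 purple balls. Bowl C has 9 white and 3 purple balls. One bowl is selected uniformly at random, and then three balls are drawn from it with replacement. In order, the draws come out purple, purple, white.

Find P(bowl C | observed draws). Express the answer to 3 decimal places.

0.189

Compute the likelihood of the observed sequence for each case: P(data | bowl A) = (7/8)(7/8)(1/8) = 0.095703; P(data | bowl B) = (3/7)(3/7)(4/7) = 0.10496; P(data | bowl C) = (3/12)(3/12)(9/12) = 0.046875.
The prior-weighted likelihoods are 1/3 · 0.095703 = 0.031901, 1/3 · 0.10496 = 0.034985, 1/3 · 0.046875 = 0.015625; these sum to 0.082511.
So P(bowl C | data) = (0.015625) / (0.082511) = 0.18937.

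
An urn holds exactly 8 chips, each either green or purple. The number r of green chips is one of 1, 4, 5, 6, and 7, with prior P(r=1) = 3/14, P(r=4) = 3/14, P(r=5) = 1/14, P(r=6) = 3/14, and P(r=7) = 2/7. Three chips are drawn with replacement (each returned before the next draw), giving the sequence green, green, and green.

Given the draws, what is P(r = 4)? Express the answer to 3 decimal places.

The likelihood of the observed sequence under each hypothesis: P(data | r = 1) = (1/8)(1/8)(1/8) = 0.0019531; P(data | r = 4) = (4/8)(4/8)(4/8) = 0.125; P(data | r = 5) = (5/8)(5/8)(5/8) = 0.24414; P(data | r = 6) = (6/8)(6/8)(6/8) = 0.42188; P(data | r = 7) = (7/8)(7/8)(7/8) = 0.66992.
The prior-weighted likelihoods are 3/14 · 0.0019531 = 0.00041853, 3/14 · 0.125 = 0.026786, 1/14 · 0.24414 = 0.017439, 3/14 · 0.42188 = 0.090402, 2/7 · 0.66992 = 0.19141; with total 0.32645.
Hence P(r = 4 | data) = (0.026786) / (0.32645) = 0.082051.

0.082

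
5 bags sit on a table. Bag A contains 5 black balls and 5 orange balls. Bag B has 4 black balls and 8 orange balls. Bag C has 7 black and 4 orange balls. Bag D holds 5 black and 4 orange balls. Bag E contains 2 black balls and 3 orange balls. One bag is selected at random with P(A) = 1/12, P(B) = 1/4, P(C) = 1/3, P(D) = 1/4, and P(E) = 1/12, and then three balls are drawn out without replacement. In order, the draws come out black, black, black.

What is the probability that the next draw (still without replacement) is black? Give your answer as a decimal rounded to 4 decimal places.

0.4266

Compute the likelihood of the observed sequence for each case: P(data | bag A) = (5/10)(4/9)(3/8) = 0.083333; P(data | bag B) = (4/12)(3/11)(2/10) = 0.018182; P(data | bag C) = (7/11)(6/10)(5/9) = 0.21212; P(data | bag D) = (5/9)(4/8)(3/7) = 0.11905; P(data | bag E) = (2/5)(1/4)(0/3) = 0.
The prior-weighted likelihoods are 1/12 · 0.083333 = 0.0069444, 1/4 · 0.018182 = 0.0045455, 1/3 · 0.21212 = 0.070707, 1/4 · 0.11905 = 0.029762, 1/12 · 0 = 0; with total 0.11196.
The posterior is then P(bag A | data) = 0.062027, P(bag B | data) = 0.040599, P(bag C | data) = 0.63155, P(bag D | data) = 0.26583, P(bag E | data) = 0.
So P(black next | data) = Σ P(black next | H) P(H | data) = (2/7)(0.062027) + (1/9)(0.040599) + (1/2)(0.63155) + (1/3)(0.26583) = 0.42662.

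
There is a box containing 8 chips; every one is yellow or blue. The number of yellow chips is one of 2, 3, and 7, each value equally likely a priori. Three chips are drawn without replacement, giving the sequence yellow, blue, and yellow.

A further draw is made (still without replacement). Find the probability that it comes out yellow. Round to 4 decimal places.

For each hypothesis, P(data | H) works out to: P(data | r = 2) = (2/8)(6/7)(1/6) = 1/28; P(data | r = 3) = (3/8)(5/7)(2/6) = 5/56; P(data | r = 7) = (7/8)(1/7)(6/6) = 1/8.
Multiplying each by its prior: 1/3 · 1/28 = 1/84, 1/3 · 5/56 = 5/168, 1/3 · 1/8 = 1/24; with total 1/12.
Dividing through by the total gives posterior P(r = 2 | data) = 1/7, P(r = 3 | data) = 5/14, P(r = 7 | data) = 1/2.
Averaging over the posterior, P(yellow next | data) = (0)(1/7) + (1/5)(5/14) + (1)(1/2) = 4/7.

0.5714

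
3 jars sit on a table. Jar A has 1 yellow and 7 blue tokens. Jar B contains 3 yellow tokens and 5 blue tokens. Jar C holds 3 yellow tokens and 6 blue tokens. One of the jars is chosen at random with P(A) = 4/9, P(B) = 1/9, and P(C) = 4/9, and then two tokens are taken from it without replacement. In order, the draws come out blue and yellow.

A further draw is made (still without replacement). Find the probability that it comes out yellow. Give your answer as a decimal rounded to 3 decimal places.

0.212

For each hypothesis, P(data | H) works out to: P(data | jar A) = (7/8)(1/7) = 1/8; P(data | jar B) = (5/8)(3/7) = 15/56; P(data | jar C) = (6/9)(3/8) = 1/4.
Multiplying each by its prior: 4/9 · 1/8 = 1/18, 1/9 · 15/56 = 5/168, 4/9 · 1/4 = 1/9; summing to 11/56.
Dividing through by the total gives posterior P(jar A | data) = 28/99, P(jar B | data) = 5/33, P(jar C | data) = 56/99.
Averaging over the posterior, P(yellow next | data) = (0)(28/99) + (1/3)(5/33) + (2/7)(56/99) = 7/33.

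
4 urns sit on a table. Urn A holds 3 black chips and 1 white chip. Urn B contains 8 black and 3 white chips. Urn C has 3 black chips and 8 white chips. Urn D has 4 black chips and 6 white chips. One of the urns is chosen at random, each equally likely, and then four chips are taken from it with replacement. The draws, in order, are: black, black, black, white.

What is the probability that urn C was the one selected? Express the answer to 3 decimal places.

For each hypothesis, P(data | H) works out to: P(data | urn A) = (3/4)(3/4)(3/4)(1/4) = 0.10547; P(data | urn B) = (8/11)(8/11)(8/11)(3/11) = 0.10491; P(data | urn C) = (3/11)(3/11)(3/11)(8/11) = 0.014753; P(data | urn D) = (4/10)(4/10)(4/10)(6/10) = 0.0384.
Weighting by the prior gives 1/4 · 0.10547 = 0.026367, 1/4 · 0.10491 = 0.026228, 1/4 · 0.014753 = 0.0036883, 1/4 · 0.0384 = 0.0096; with total 0.065883.
Therefore the posterior P(urn C | data) = (0.0036883) / (0.065883) = 0.055982.

0.056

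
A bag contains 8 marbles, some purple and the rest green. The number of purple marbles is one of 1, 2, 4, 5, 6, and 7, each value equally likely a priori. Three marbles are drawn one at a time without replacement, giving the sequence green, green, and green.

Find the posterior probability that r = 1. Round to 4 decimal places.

Under each hypothesis, the probability of the observed sequence is: P(data | r = 1) = (7/8)(6/7)(5/6) = 5/8; P(data | r = 2) = (6/8)(5/7)(4/6) = 5/14; P(data | r = 4) = (4/8)(3/7)(2/6) = 1/14; P(data | r = 5) = (3/8)(2/7)(1/6) = 1/56; P(data | r = 6) = (2/8)(1/7)(0/6) = 0; P(data | r = 7) = (1/8)(0/7) = 0.
The prior-weighted likelihoods are 1/6 · 5/8 = 5/48, 1/6 · 5/14 = 5/84, 1/6 · 1/14 = 1/84, 1/6 · 1/56 = 1/336, 1/6 · 0 = 0, 1/6 · 0 = 0; these sum to 5/28.
So P(r = 1 | data) = (5/48) / (5/28) = 7/12.

0.5833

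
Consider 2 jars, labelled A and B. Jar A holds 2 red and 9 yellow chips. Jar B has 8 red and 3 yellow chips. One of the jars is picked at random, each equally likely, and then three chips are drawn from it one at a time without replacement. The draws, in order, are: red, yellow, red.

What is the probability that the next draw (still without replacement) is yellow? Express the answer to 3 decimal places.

Under each hypothesis, the probability of the observed sequence is: P(data | jar A) = (2/11)(9/10)(1/9) = 1/55; P(data | jar B) = (8/11)(3/10)(7/9) = 28/165.
Multiplying each by its prior: 1/2 · 1/55 = 1/110, 1/2 · 28/165 = 14/165; these sum to 31/330.
Dividing through by the total gives posterior P(jar A | data) = 3/31, P(jar B | data) = 28/31.
Averaging over the posterior, P(yellow next | data) = (1)(3/31) + (1/4)(28/31) = 10/31.

0.323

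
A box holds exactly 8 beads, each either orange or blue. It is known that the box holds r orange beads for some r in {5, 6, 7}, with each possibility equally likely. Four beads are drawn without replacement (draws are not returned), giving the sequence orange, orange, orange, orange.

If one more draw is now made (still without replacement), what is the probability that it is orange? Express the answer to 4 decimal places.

0.6364

For each hypothesis, P(data | H) works out to: P(data | r = 5) = (5/8)(4/7)(3/6)(2/5) = 1/14; P(data | r = 6) = (6/8)(5/7)(4/6)(3/5) = 3/14; P(data | r = 7) = (7/8)(6/7)(5/6)(4/5) = 1/2.
The prior-weighted likelihoods are 1/3 · 1/14 = 1/42, 1/3 · 3/14 = 1/14, 1/3 · 1/2 = 1/6; with total 11/42.
Normalising, the posterior is P(r = 5 | data) = 1/11, P(r = 6 | data) = 3/11, P(r = 7 | data) = 7/11.
The predictive probability is P(orange next | data) = (1/4)(1/11) + (1/2)(3/11) + (3/4)(7/11) = 7/11.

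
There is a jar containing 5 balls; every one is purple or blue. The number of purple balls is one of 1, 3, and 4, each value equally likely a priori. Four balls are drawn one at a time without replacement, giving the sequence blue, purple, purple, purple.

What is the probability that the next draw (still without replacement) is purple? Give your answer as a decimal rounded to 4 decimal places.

Under each hypothesis, the probability of the observed sequence is: P(data | r = 1) = (4/5)(1/4)(0/3) = 0; P(data | r = 3) = (2/5)(3/4)(2/3)(1/2) = 1/10; P(data | r = 4) = (1/5)(4/4)(3/3)(2/2) = 1/5.
The prior-weighted likelihoods are 1/3 · 0 = 0, 1/3 · 1/10 = 1/30, 1/3 · 1/5 = 1/15; summing to 1/10.
The posterior is then P(r = 1 | data) = 0, P(r = 3 | data) = 1/3, P(r = 4 | data) = 2/3.
Averaging over the posterior, P(purple next | data) = (0)(1/3) + (1)(2/3) = 2/3.

0.6667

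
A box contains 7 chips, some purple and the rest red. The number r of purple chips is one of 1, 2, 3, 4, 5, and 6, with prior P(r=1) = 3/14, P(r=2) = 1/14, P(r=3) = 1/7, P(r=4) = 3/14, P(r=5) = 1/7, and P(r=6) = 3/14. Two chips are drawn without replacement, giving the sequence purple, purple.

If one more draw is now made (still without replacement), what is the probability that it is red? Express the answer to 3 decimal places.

0.373

Compute the likelihood of the observed sequence for each case: P(data | r = 1) = (1/7)(0/6) = 0; P(data | r = 2) = (2/7)(1/6) = 1/21; P(data | r = 3) = (3/7)(2/6) = 1/7; P(data | r = 4) = (4/7)(3/6) = 2/7; P(data | r = 5) = (5/7)(4/6) = 10/21; P(data | r = 6) = (6/7)(5/6) = 5/7.
Weighting by the prior gives 3/14 · 0 = 0, 1/14 · 1/21 = 1/294, 1/7 · 1/7 = 1/49, 3/14 · 2/7 = 3/49, 1/7 · 10/21 = 10/147, 3/14 · 5/7 = 15/98; these sum to 15/49.
Dividing through by the total gives posterior P(r = 1 | data) = 0, P(r = 2 | data) = 1/90, P(r = 3 | data) = 1/15, P(r = 4 | data) = 1/5, P(r = 5 | data) = 2/9, P(r = 6 | data) = 1/2.
The predictive probability is P(red next | data) = (1)(1/90) + (4/5)(1/15) + (3/5)(1/5) + (2/5)(2/9) + (1/5)(1/2) = 28/75.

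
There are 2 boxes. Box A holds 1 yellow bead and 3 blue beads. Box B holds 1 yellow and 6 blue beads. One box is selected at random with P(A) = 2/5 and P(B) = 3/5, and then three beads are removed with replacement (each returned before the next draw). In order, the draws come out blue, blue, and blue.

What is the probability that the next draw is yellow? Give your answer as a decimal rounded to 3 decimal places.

0.176

Under each hypothesis, the probability of the observed sequence is: P(data | box A) = (3/4)(3/4)(3/4) = 0.42188; P(data | box B) = (6/7)(6/7)(6/7) = 0.62974.
Multiplying each by its prior: 2/5 · 0.42188 = 0.16875, 3/5 · 0.62974 = 0.37784; summing to 0.54659.
The posterior is then P(box A | data) = 0.30873, P(box B | data) = 0.69127.
Averaging over the posterior, P(yellow next | data) = (1/4)(0.30873) + (1/7)(0.69127) = 0.17594.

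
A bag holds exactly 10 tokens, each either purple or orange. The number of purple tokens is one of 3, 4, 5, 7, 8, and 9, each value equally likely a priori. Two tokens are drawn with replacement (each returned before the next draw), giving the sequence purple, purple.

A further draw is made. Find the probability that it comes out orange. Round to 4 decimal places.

0.2623

Under each hypothesis, the probability of the observed sequence is: P(data | r = 3) = (3/10)(3/10) = 9/100; P(data | r = 4) = (4/10)(4/10) = 4/25; P(data | r = 5) = (5/10)(5/10) = 1/4; P(data | r = 7) = (7/10)(7/10) = 49/100; P(data | r = 8) = (8/10)(8/10) = 16/25; P(data | r = 9) = (9/10)(9/10) = 81/100.
Weighting by the prior gives 1/6 · 9/100 = 3/200, 1/6 · 4/25 = 2/75, 1/6 · 1/4 = 1/24, 1/6 · 49/100 = 49/600, 1/6 · 16/25 = 8/75, 1/6 · 81/100 = 27/200; summing to 61/150.
Normalising, the posterior is P(r = 3 | data) = 9/244, P(r = 4 | data) = 4/61, P(r = 5 | data) = 25/244, P(r = 7 | data) = 49/244, P(r = 8 | data) = 16/61, P(r = 9 | data) = 81/244.
Averaging over the posterior, P(orange next | data) = (7/10)(9/244) + (3/5)(4/61) + (1/2)(25/244) + (3/10)(49/244) + (1/5)(16/61) + (1/10)(81/244) = 16/61.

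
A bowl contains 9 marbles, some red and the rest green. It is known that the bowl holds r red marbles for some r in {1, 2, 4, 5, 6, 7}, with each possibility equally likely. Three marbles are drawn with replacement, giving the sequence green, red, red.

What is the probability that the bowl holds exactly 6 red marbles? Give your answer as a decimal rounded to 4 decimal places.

The likelihood of the observed sequence under each hypothesis: P(data | r = 1) = (8/9)(1/9)(1/9) = 0.010974; P(data | r = 2) = (7/9)(2/9)(2/9) = 0.038409; P(data | r = 4) = (5/9)(4/9)(4/9) = 0.10974; P(data | r = 5) = (4/9)(5/9)(5/9) = 0.13717; P(data | r = 6) = (3/9)(6/9)(6/9) = 0.14815; P(data | r = 7) = (2/9)(7/9)(7/9) = 0.13443.
Multiplying each by its prior: 1/6 · 0.010974 = 0.001829, 1/6 · 0.038409 = 0.0064015, 1/6 · 0.10974 = 0.01829, 1/6 · 0.13717 = 0.022862, 1/6 · 0.14815 = 0.024691, 1/6 · 0.13443 = 0.022405; summing to 0.096479.
Therefore the posterior P(r = 6 | data) = (0.024691) / (0.096479) = 0.25592.

0.2559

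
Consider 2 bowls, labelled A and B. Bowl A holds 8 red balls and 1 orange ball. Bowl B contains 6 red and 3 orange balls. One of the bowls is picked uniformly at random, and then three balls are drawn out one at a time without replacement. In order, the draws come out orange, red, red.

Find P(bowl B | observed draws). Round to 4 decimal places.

0.6164

The likelihood of the observed sequence under each hypothesis: P(data | bowl A) = (1/9)(8/8)(7/7) = 1/9; P(data | bowl B) = (3/9)(6/8)(5/7) = 5/28.
The prior-weighted likelihoods are 1/2 · 1/9 = 1/18, 1/2 · 5/28 = 5/56; with total 73/504.
So P(bowl B | data) = (5/56) / (73/504) = 45/73.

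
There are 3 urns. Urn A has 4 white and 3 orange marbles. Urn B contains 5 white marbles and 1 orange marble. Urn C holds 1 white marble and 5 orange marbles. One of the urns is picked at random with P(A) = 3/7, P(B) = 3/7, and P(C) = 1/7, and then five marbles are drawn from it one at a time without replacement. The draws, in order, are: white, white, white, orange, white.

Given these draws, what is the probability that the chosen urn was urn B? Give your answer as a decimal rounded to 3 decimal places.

Compute the likelihood of the observed sequence for each case: P(data | urn A) = (4/7)(3/6)(2/5)(3/4)(1/3) = 1/35; P(data | urn B) = (5/6)(4/5)(3/4)(1/3)(2/2) = 1/6; P(data | urn C) = (1/6)(0/5) = 0.
Weighting by the prior gives 3/7 · 1/35 = 3/245, 3/7 · 1/6 = 1/14, 1/7 · 0 = 0; summing to 41/490.
By Bayes' rule, P(urn B | data) = (1/14) / (41/490) = 35/41.

0.854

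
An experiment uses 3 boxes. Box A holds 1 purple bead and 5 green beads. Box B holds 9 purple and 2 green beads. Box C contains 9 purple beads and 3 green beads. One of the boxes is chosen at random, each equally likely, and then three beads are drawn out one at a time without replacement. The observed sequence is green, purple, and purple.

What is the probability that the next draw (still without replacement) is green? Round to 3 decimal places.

Under each hypothesis, the probability of the observed sequence is: P(data | box A) = (5/6)(1/5)(0/4) = 0; P(data | box B) = (2/11)(9/10)(8/9) = 8/55; P(data | box C) = (3/12)(9/11)(8/10) = 9/55.
The prior-weighted likelihoods are 1/3 · 0 = 0, 1/3 · 8/55 = 8/165, 1/3 · 9/55 = 3/55; summing to 17/165.
Dividing through by the total gives posterior P(box A | data) = 0, P(box B | data) = 8/17, P(box C | data) = 9/17.
So P(green next | data) = Σ P(green next | H) P(H | data) = (1/8)(8/17) + (2/9)(9/17) = 3/17.

0.176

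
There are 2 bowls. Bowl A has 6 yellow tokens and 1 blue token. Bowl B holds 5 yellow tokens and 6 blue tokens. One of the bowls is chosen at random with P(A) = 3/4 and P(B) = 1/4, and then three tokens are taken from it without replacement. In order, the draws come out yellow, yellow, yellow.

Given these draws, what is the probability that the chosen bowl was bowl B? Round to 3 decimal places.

For each hypothesis, P(data | H) works out to: P(data | bowl A) = (6/7)(5/6)(4/5) = 4/7; P(data | bowl B) = (5/11)(4/10)(3/9) = 2/33.
Weighting by the prior gives 3/4 · 4/7 = 3/7, 1/4 · 2/33 = 1/66; summing to 205/462.
Hence P(bowl B | data) = (1/66) / (205/462) = 7/205.

0.034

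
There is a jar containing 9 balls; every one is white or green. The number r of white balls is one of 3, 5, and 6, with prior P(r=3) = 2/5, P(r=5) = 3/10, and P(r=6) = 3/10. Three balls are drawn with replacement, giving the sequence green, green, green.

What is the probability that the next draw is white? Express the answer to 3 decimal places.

0.395

Under each hypothesis, the probability of the observed sequence is: P(data | r = 3) = (6/9)(6/9)(6/9) = 0.2963; P(data | r = 5) = (4/9)(4/9)(4/9) = 0.087791; P(data | r = 6) = (3/9)(3/9)(3/9) = 0.037037.
Weighting by the prior gives 2/5 · 0.2963 = 0.11852, 3/10 · 0.087791 = 0.026337, 3/10 · 0.037037 = 0.011111; these sum to 0.15597.
Dividing through by the total gives posterior P(r = 3 | data) = 0.75989, P(r = 5 | data) = 0.16887, P(r = 6 | data) = 0.07124.
Averaging over the posterior, P(white next | data) = (1/3)(0.75989) + (5/9)(0.16887) + (2/3)(0.07124) = 0.39461.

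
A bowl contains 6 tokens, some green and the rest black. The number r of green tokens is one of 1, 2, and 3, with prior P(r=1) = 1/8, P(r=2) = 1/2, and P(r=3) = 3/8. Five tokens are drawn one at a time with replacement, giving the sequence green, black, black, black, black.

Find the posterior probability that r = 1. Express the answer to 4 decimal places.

Compute the likelihood of the observed sequence for each case: P(data | r = 1) = (1/6)(5/6)(5/6)(5/6)(5/6) = 0.080376; P(data | r = 2) = (2/6)(4/6)(4/6)(4/6)(4/6) = 0.065844; P(data | r = 3) = (3/6)(3/6)(3/6)(3/6)(3/6) = 0.03125.
Weighting by the prior gives 1/8 · 0.080376 = 0.010047, 1/2 · 0.065844 = 0.032922, 3/8 · 0.03125 = 0.011719; with total 0.054688.
Therefore the posterior P(r = 1 | data) = (0.010047) / (0.054688) = 0.18372.

0.1837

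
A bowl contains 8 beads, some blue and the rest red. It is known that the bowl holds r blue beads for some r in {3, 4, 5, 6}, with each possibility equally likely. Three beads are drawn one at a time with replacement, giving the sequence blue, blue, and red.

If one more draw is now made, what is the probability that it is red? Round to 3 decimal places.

The likelihood of the observed sequence under each hypothesis: P(data | r = 3) = (3/8)(3/8)(5/8) = 0.087891; P(data | r = 4) = (4/8)(4/8)(4/8) = 0.125; P(data | r = 5) = (5/8)(5/8)(3/8) = 0.14648; P(data | r = 6) = (6/8)(6/8)(2/8) = 0.14062.
The prior-weighted likelihoods are 1/4 · 0.087891 = 0.021973, 1/4 · 0.125 = 0.03125, 1/4 · 0.14648 = 0.036621, 1/4 · 0.14062 = 0.035156; with total 0.125.
The posterior is then P(r = 3 | data) = 0.17578, P(r = 4 | data) = 0.25, P(r = 5 | data) = 0.29297, P(r = 6 | data) = 0.28125.
So P(red next | data) = Σ P(red next | H) P(H | data) = (5/8)(0.17578) + (1/2)(0.25) + (3/8)(0.29297) + (1/4)(0.28125) = 0.41504.

0.415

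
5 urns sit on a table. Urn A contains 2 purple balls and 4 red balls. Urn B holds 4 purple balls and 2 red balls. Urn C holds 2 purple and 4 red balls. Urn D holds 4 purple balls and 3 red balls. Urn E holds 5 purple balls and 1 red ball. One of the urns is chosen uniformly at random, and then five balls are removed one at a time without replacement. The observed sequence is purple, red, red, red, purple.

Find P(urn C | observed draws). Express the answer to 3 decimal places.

Compute the likelihood of the observed sequence for each case: P(data | urn A) = (2/6)(4/5)(3/4)(2/3)(1/2) = 1/15; P(data | urn B) = (4/6)(2/5)(1/4)(0/3) = 0; P(data | urn C) = (2/6)(4/5)(3/4)(2/3)(1/2) = 1/15; P(data | urn D) = (4/7)(3/6)(2/5)(1/4)(3/3) = 1/35; P(data | urn E) = (5/6)(1/5)(0/4) = 0.
The prior-weighted likelihoods are 1/5 · 1/15 = 1/75, 1/5 · 0 = 0, 1/5 · 1/15 = 1/75, 1/5 · 1/35 = 1/175, 1/5 · 0 = 0; these sum to 17/525.
So P(urn C | data) = (1/75) / (17/525) = 7/17.

0.412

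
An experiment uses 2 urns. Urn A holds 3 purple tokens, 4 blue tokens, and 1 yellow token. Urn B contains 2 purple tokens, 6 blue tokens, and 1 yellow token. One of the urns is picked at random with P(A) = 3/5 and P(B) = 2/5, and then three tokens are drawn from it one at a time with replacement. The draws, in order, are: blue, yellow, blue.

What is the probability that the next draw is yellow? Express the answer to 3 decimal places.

The likelihood of the observed sequence under each hypothesis: P(data | urn A) = (4/8)(1/8)(4/8) = 0.03125; P(data | urn B) = (6/9)(1/9)(6/9) = 0.049383.
Weighting by the prior gives 3/5 · 0.03125 = 0.01875, 2/5 · 0.049383 = 0.019753; summing to 0.038503.
The posterior is then P(urn A | data) = 0.48697, P(urn B | data) = 0.51303.
Averaging over the posterior, P(yellow next | data) = (1/8)(0.48697) + (1/9)(0.51303) = 0.11787.

0.118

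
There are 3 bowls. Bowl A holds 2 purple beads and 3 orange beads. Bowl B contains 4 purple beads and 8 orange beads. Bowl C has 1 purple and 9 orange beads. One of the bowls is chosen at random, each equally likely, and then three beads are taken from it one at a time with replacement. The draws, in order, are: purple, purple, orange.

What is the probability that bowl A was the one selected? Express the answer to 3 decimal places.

0.536

The likelihood of the observed sequence under each hypothesis: P(data | bowl A) = (2/5)(2/5)(3/5) = 0.096; P(data | bowl B) = (4/12)(4/12)(8/12) = 0.074074; P(data | bowl C) = (1/10)(1/10)(9/10) = 0.009.
Multiplying each by its prior: 1/3 · 0.096 = 0.032, 1/3 · 0.074074 = 0.024691, 1/3 · 0.009 = 0.003; these sum to 0.059691.
So P(bowl A | data) = (0.032) / (0.059691) = 0.53609.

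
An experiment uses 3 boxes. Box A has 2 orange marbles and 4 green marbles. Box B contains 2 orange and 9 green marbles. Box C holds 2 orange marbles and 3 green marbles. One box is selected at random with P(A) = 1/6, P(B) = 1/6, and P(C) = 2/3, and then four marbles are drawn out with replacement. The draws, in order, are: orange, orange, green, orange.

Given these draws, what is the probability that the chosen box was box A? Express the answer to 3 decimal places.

0.135

Under each hypothesis, the probability of the observed sequence is: P(data | box A) = (2/6)(2/6)(4/6)(2/6) = 0.024691; P(data | box B) = (2/11)(2/11)(9/11)(2/11) = 0.0049177; P(data | box C) = (2/5)(2/5)(3/5)(2/5) = 0.0384.
The prior-weighted likelihoods are 1/6 · 0.024691 = 0.0041152, 1/6 · 0.0049177 = 0.00081962, 2/3 · 0.0384 = 0.0256; with total 0.030535.
Therefore the posterior P(box A | data) = (0.0041152) / (0.030535) = 0.13477.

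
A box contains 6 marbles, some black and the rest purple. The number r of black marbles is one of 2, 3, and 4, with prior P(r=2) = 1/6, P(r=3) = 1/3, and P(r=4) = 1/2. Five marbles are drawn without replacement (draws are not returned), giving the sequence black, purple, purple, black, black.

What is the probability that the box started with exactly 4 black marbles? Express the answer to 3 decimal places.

0.667

Compute the likelihood of the observed sequence for each case: P(data | r = 2) = (2/6)(4/5)(3/4)(1/3)(0/2) = 0; P(data | r = 3) = (3/6)(3/5)(2/4)(2/3)(1/2) = 1/20; P(data | r = 4) = (4/6)(2/5)(1/4)(3/3)(2/2) = 1/15.
The prior-weighted likelihoods are 1/6 · 0 = 0, 1/3 · 1/20 = 1/60, 1/2 · 1/15 = 1/30; summing to 1/20.
So P(r = 4 | data) = (1/30) / (1/20) = 2/3.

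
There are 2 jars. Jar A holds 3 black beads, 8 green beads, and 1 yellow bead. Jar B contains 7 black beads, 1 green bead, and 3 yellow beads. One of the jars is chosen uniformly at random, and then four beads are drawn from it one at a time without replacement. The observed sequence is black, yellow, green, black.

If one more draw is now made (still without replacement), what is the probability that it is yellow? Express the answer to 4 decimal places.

0.2278

The likelihood of the observed sequence under each hypothesis: P(data | jar A) = (3/12)(1/11)(8/10)(2/9) = 0.0040404; P(data | jar B) = (7/11)(3/10)(1/9)(6/8) = 0.015909.
The prior-weighted likelihoods are 1/2 · 0.0040404 = 0.0020202, 1/2 · 0.015909 = 0.0079545; these sum to 0.0099747.
The posterior is then P(jar A | data) = 0.20253, P(jar B | data) = 0.79747.
The predictive probability is P(yellow next | data) = (0)(0.20253) + (2/7)(0.79747) = 0.22785.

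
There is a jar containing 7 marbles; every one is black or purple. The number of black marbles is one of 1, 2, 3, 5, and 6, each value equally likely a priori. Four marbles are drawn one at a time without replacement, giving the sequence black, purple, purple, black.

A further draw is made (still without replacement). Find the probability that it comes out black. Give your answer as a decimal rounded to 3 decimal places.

Compute the likelihood of the observed sequence for each case: P(data | r = 1) = (1/7)(6/6)(5/5)(0/4) = 0; P(data | r = 2) = (2/7)(5/6)(4/5)(1/4) = 1/21; P(data | r = 3) = (3/7)(4/6)(3/5)(2/4) = 3/35; P(data | r = 5) = (5/7)(2/6)(1/5)(4/4) = 1/21; P(data | r = 6) = (6/7)(1/6)(0/5) = 0.
Weighting by the prior gives 1/5 · 0 = 0, 1/5 · 1/21 = 1/105, 1/5 · 3/35 = 3/175, 1/5 · 1/21 = 1/105, 1/5 · 0 = 0; summing to 19/525.
Normalising, the posterior is P(r = 1 | data) = 0, P(r = 2 | data) = 5/19, P(r = 3 | data) = 9/19, P(r = 5 | data) = 5/19, P(r = 6 | data) = 0.
Averaging over the posterior, P(black next | data) = (0)(5/19) + (1/3)(9/19) + (1)(5/19) = 8/19.

0.421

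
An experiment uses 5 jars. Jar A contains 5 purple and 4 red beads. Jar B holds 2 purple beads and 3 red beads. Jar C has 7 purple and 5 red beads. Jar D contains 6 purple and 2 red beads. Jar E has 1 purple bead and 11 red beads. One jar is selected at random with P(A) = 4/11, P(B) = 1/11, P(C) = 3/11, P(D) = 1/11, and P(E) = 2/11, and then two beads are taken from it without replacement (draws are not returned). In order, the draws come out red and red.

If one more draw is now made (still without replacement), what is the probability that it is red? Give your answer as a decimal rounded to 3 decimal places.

Under each hypothesis, the probability of the observed sequence is: P(data | jar A) = (4/9)(3/8) = 0.16667; P(data | jar B) = (3/5)(2/4) = 0.3; P(data | jar C) = (5/12)(4/11) = 0.15152; P(data | jar D) = (2/8)(1/7) = 0.035714; P(data | jar E) = (11/12)(10/11) = 0.83333.
Multiplying each by its prior: 4/11 · 0.16667 = 0.060606, 1/11 · 0.3 = 0.027273, 3/11 · 0.15152 = 0.041322, 1/11 · 0.035714 = 0.0032468, 2/11 · 0.83333 = 0.15152; with total 0.28396.
Normalising, the posterior is P(jar A | data) = 0.21343, P(jar B | data) = 0.096043, P(jar C | data) = 0.14552, P(jar D | data) = 0.011434, P(jar E | data) = 0.53357.
So P(red next | data) = Σ P(red next | H) P(H | data) = (2/7)(0.21343) + (1/3)(0.096043) + (3/10)(0.14552) + (0)(0.011434) + (9/10)(0.53357) = 0.61687.

0.617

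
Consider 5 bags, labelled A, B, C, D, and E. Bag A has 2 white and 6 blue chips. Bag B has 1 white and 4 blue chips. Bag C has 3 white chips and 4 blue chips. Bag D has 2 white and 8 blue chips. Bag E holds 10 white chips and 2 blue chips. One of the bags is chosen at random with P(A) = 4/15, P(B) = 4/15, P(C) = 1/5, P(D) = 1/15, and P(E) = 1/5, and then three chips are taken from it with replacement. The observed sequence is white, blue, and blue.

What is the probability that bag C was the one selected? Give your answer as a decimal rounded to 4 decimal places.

0.2482

The likelihood of the observed sequence under each hypothesis: P(data | bag A) = (2/8)(6/8)(6/8) = 0.14062; P(data | bag B) = (1/5)(4/5)(4/5) = 0.128; P(data | bag C) = (3/7)(4/7)(4/7) = 0.13994; P(data | bag D) = (2/10)(8/10)(8/10) = 0.128; P(data | bag E) = (10/12)(2/12)(2/12) = 0.023148.
Weighting by the prior gives 4/15 · 0.14062 = 0.0375, 4/15 · 0.128 = 0.034133, 1/5 · 0.13994 = 0.027988, 1/15 · 0.128 = 0.0085333, 1/5 · 0.023148 = 0.0046296; with total 0.11278.
So P(bag C | data) = (0.027988) / (0.11278) = 0.24816.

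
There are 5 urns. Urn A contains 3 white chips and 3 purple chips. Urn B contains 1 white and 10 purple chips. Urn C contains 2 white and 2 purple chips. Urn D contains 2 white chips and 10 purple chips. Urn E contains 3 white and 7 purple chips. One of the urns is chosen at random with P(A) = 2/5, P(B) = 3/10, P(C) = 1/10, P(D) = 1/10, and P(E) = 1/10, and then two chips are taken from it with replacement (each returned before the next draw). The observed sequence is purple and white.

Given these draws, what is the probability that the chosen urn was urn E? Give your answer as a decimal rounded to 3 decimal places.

The likelihood of the observed sequence under each hypothesis: P(data | urn A) = (3/6)(3/6) = 0.25; P(data | urn B) = (10/11)(1/11) = 0.082645; P(data | urn C) = (2/4)(2/4) = 0.25; P(data | urn D) = (10/12)(2/12) = 0.13889; P(data | urn E) = (7/10)(3/10) = 0.21.
Weighting by the prior gives 2/5 · 0.25 = 0.1, 3/10 · 0.082645 = 0.024793, 1/10 · 0.25 = 0.025, 1/10 · 0.13889 = 0.013889, 1/10 · 0.21 = 0.021; summing to 0.18468.
By Bayes' rule, P(urn E | data) = (0.021) / (0.18468) = 0.11371.

0.114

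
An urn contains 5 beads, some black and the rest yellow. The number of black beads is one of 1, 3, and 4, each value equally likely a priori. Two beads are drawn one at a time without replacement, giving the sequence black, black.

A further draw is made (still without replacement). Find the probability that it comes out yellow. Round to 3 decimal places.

0.444

Compute the likelihood of the observed sequence for each case: P(data | r = 1) = (1/5)(0/4) = 0; P(data | r = 3) = (3/5)(2/4) = 3/10; P(data | r = 4) = (4/5)(3/4) = 3/5.
Weighting by the prior gives 1/3 · 0 = 0, 1/3 · 3/10 = 1/10, 1/3 · 3/5 = 1/5; summing to 3/10.
The posterior is then P(r = 1 | data) = 0, P(r = 3 | data) = 1/3, P(r = 4 | data) = 2/3.
The predictive probability is P(yellow next | data) = (2/3)(1/3) + (1/3)(2/3) = 4/9.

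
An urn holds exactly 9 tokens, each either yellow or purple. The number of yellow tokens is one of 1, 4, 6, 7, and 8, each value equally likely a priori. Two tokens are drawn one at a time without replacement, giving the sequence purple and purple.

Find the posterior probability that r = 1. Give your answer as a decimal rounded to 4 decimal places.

0.6667

Under each hypothesis, the probability of the observed sequence is: P(data | r = 1) = (8/9)(7/8) = 7/9; P(data | r = 4) = (5/9)(4/8) = 5/18; P(data | r = 6) = (3/9)(2/8) = 1/12; P(data | r = 7) = (2/9)(1/8) = 1/36; P(data | r = 8) = (1/9)(0/8) = 0.
The prior-weighted likelihoods are 1/5 · 7/9 = 7/45, 1/5 · 5/18 = 1/18, 1/5 · 1/12 = 1/60, 1/5 · 1/36 = 1/180, 1/5 · 0 = 0; these sum to 7/30.
Therefore the posterior P(r = 1 | data) = (7/45) / (7/30) = 2/3.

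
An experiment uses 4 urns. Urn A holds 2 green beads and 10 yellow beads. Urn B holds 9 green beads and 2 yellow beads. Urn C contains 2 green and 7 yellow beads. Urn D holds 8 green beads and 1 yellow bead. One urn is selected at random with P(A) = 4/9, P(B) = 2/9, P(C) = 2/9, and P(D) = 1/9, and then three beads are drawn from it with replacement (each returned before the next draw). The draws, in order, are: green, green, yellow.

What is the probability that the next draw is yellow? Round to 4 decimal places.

For each hypothesis, P(data | H) works out to: P(data | urn A) = (2/12)(2/12)(10/12) = 0.023148; P(data | urn B) = (9/11)(9/11)(2/11) = 0.12171; P(data | urn C) = (2/9)(2/9)(7/9) = 0.038409; P(data | urn D) = (8/9)(8/9)(1/9) = 0.087791.
The prior-weighted likelihoods are 4/9 · 0.023148 = 0.010288, 2/9 · 0.12171 = 0.027047, 2/9 · 0.038409 = 0.0085353, 1/9 · 0.087791 = 0.0097546; with total 0.055625.
Dividing through by the total gives posterior P(urn A | data) = 0.18495, P(urn B | data) = 0.48624, P(urn C | data) = 0.15344, P(urn D | data) = 0.17536.
The predictive probability is P(yellow next | data) = (5/6)(0.18495) + (2/11)(0.48624) + (7/9)(0.15344) + (1/9)(0.17536) = 0.38136.

0.3814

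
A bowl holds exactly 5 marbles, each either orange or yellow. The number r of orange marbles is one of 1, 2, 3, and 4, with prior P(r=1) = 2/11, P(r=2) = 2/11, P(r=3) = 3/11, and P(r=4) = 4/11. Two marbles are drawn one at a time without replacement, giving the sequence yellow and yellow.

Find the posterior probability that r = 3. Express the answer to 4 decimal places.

Under each hypothesis, the probability of the observed sequence is: P(data | r = 1) = (4/5)(3/4) = 3/5; P(data | r = 2) = (3/5)(2/4) = 3/10; P(data | r = 3) = (2/5)(1/4) = 1/10; P(data | r = 4) = (1/5)(0/4) = 0.
Multiplying each by its prior: 2/11 · 3/5 = 6/55, 2/11 · 3/10 = 3/55, 3/11 · 1/10 = 3/110, 4/11 · 0 = 0; these sum to 21/110.
Therefore the posterior P(r = 3 | data) = (3/110) / (21/110) = 1/7.

0.1429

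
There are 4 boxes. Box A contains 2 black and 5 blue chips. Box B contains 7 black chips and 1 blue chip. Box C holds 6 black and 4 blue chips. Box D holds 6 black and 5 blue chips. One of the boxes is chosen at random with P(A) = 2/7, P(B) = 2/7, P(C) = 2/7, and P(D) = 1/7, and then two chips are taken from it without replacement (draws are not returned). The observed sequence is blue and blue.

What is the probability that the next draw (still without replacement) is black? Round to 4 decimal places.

0.5012

Compute the likelihood of the observed sequence for each case: P(data | box A) = (5/7)(4/6) = 0.47619; P(data | box B) = (1/8)(0/7) = 0; P(data | box C) = (4/10)(3/9) = 0.13333; P(data | box D) = (5/11)(4/10) = 0.18182.
Multiplying each by its prior: 2/7 · 0.47619 = 0.13605, 2/7 · 0 = 0, 2/7 · 0.13333 = 0.038095, 1/7 · 0.18182 = 0.025974; with total 0.20012.
The posterior is then P(box A | data) = 0.67985, P(box B | data) = 0, P(box C | data) = 0.19036, P(box D | data) = 0.12979.
So P(black next | data) = Σ P(black next | H) P(H | data) = (2/5)(0.67985) + (3/4)(0.19036) + (2/3)(0.12979) = 0.50124.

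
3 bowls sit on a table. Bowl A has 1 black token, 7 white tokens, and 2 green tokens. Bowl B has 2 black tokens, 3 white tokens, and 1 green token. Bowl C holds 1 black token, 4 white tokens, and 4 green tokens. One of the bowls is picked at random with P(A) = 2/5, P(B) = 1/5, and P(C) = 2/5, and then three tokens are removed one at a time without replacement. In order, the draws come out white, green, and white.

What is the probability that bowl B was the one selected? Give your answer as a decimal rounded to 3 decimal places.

The likelihood of the observed sequence under each hypothesis: P(data | bowl A) = (7/10)(2/9)(6/8) = 0.11667; P(data | bowl B) = (3/6)(1/5)(2/4) = 0.05; P(data | bowl C) = (4/9)(4/8)(3/7) = 0.095238.
Multiplying each by its prior: 2/5 · 0.11667 = 0.046667, 1/5 · 0.05 = 0.01, 2/5 · 0.095238 = 0.038095; summing to 0.094762.
By Bayes' rule, P(bowl B | data) = (0.01) / (0.094762) = 0.10553.

0.106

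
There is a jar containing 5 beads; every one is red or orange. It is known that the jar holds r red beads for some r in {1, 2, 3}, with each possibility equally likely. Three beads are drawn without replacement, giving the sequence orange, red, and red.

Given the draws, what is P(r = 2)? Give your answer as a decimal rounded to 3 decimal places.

0.333

Under each hypothesis, the probability of the observed sequence is: P(data | r = 1) = (4/5)(1/4)(0/3) = 0; P(data | r = 2) = (3/5)(2/4)(1/3) = 1/10; P(data | r = 3) = (2/5)(3/4)(2/3) = 1/5.
The prior-weighted likelihoods are 1/3 · 0 = 0, 1/3 · 1/10 = 1/30, 1/3 · 1/5 = 1/15; summing to 1/10.
By Bayes' rule, P(r = 2 | data) = (1/30) / (1/10) = 1/3.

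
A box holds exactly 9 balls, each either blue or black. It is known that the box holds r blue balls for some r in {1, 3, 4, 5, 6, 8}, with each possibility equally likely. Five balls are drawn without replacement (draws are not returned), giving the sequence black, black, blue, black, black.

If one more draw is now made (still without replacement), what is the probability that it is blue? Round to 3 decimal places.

For each hypothesis, P(data | H) works out to: P(data | r = 1) = (8/9)(7/8)(1/7)(6/6)(5/5) = 1/9; P(data | r = 3) = (6/9)(5/8)(3/7)(4/6)(3/5) = 1/14; P(data | r = 4) = (5/9)(4/8)(4/7)(3/6)(2/5) = 2/63; P(data | r = 5) = (4/9)(3/8)(5/7)(2/6)(1/5) = 1/126; P(data | r = 6) = (3/9)(2/8)(6/7)(1/6)(0/5) = 0; P(data | r = 8) = (1/9)(0/8) = 0.
Multiplying each by its prior: 1/6 · 1/9 = 1/54, 1/6 · 1/14 = 1/84, 1/6 · 2/63 = 1/189, 1/6 · 1/126 = 1/756, 1/6 · 0 = 0, 1/6 · 0 = 0; summing to 1/27.
Normalising, the posterior is P(r = 1 | data) = 1/2, P(r = 3 | data) = 9/28, P(r = 4 | data) = 1/7, P(r = 5 | data) = 1/28, P(r = 6 | data) = 0, P(r = 8 | data) = 0.
Averaging over the posterior, P(blue next | data) = (0)(1/2) + (1/2)(9/28) + (3/4)(1/7) + (1)(1/28) = 17/56.

0.304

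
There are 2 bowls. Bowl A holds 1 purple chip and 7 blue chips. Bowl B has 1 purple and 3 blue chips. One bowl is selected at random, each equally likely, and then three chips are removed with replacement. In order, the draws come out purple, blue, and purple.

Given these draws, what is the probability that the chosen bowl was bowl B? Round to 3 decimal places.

0.774

Under each hypothesis, the probability of the observed sequence is: P(data | bowl A) = (1/8)(7/8)(1/8) = 0.013672; P(data | bowl B) = (1/4)(3/4)(1/4) = 0.046875.
Weighting by the prior gives 1/2 · 0.013672 = 0.0068359, 1/2 · 0.046875 = 0.023438; these sum to 0.030273.
Therefore the posterior P(bowl B | data) = (0.023438) / (0.030273) = 0.77419.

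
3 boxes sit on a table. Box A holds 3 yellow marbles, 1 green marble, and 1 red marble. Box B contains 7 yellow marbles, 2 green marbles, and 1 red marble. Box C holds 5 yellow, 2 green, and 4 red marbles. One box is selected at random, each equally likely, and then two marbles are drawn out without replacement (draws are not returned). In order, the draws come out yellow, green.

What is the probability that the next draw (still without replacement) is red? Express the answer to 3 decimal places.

Compute the likelihood of the observed sequence for each case: P(data | box A) = (3/5)(1/4) = 0.15; P(data | box B) = (7/10)(2/9) = 0.15556; P(data | box C) = (5/11)(2/10) = 0.090909.
Weighting by the prior gives 1/3 · 0.15 = 0.05, 1/3 · 0.15556 = 0.051852, 1/3 · 0.090909 = 0.030303; summing to 0.13215.
The posterior is then P(box A | data) = 0.37834, P(box B | data) = 0.39236, P(box C | data) = 0.2293.
So P(red next | data) = Σ P(red next | H) P(H | data) = (1/3)(0.37834) + (1/8)(0.39236) + (4/9)(0.2293) = 0.27707.

0.277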